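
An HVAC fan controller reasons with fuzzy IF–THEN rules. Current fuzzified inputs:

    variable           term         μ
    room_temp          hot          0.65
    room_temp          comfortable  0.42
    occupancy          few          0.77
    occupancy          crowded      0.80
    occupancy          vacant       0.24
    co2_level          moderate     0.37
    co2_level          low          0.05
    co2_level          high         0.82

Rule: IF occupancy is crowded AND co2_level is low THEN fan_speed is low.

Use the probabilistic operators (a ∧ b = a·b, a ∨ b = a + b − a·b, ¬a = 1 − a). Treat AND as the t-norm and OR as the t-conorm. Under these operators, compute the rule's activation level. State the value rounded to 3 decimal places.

0.040

firing strength: crowded=0.80, low=0.05; AND[a·b] → w = 0.0400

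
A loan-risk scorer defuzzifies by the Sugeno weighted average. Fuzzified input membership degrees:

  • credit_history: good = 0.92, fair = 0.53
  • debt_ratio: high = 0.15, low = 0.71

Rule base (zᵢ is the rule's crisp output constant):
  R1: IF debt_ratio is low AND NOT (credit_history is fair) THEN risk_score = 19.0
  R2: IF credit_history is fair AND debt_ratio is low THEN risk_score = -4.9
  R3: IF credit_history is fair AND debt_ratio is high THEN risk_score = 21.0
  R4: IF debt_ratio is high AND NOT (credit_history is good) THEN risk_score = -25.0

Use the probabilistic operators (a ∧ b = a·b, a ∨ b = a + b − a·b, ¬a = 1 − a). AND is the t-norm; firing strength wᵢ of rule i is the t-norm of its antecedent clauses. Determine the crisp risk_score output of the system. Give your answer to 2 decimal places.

7.32

R1 (z=19.0): low=0.71, ¬fair=1−0.53=0.47; AND[a·b] → w = 0.3337
R2 (z=-4.9): fair=0.53, low=0.71; AND[a·b] → w = 0.3763
R3 (z=21.0): fair=0.53, high=0.15; AND[a·b] → w = 0.0795
R4 (z=-25.0): high=0.15, ¬good=1−0.92=0.08; AND[a·b] → w = 0.0120
Weighted average = (0.3337·19.0 + 0.3763·-4.9 + 0.0795·21.0 + 0.0120·-25.0) / (0.3337 + 0.3763 + 0.0795 + 0.0120)
  = 5.8659 / 0.8015 = 7.32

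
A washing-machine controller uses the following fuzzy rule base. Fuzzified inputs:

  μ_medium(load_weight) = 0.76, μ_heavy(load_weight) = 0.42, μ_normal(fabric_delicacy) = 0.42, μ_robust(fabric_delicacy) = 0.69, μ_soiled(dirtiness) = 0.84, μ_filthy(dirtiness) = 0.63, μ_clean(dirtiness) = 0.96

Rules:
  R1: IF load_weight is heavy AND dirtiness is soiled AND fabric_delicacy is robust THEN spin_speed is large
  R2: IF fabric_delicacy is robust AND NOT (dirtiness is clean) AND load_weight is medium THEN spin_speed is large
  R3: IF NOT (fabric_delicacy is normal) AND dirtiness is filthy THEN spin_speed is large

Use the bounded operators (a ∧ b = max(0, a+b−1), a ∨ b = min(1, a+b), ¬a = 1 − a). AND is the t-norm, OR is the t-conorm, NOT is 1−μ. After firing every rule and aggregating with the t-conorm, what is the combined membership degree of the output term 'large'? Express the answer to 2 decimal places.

R1: heavy=0.42, soiled=0.84, robust=0.69; AND[max(0, a+b−1)] → w = 0.00
R2: robust=0.69, ¬clean=1−0.96=0.04, medium=0.76; AND[max(0, a+b−1)] → w = 0.00
R3: ¬normal=1−0.42=0.58, filthy=0.63; AND[max(0, a+b−1)] → w = 0.21
Rules with consequent 'large': {R1, R2, R3} → strengths 0.00, 0.00, 0.21
Aggregate via t-conorm [min(1, a+b)]: 0.21

0.21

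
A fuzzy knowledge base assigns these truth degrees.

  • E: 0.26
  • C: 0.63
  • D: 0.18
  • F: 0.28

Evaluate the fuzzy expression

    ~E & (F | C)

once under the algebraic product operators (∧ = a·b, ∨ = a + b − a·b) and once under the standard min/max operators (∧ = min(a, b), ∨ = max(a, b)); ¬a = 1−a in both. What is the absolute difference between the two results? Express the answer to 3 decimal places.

0.087

Under algebraic product:
  ~E = 1 − 0.2600 = 0.7400
  F | C = a + b − a·b on (0.2800, 0.6300) = 0.7336
  ~E & (F | C) = a·b on (0.7400, 0.7336) = 0.5429
  → value = 0.5429
Under standard min/max:
  ~E = 1 − 0.26 = 0.74
  F | C = max(a, b) on (0.28, 0.63) = 0.63
  ~E & (F | C) = min(a, b) on (0.74, 0.63) = 0.63
  → value = 0.6300
|0.5429 − 0.6300| = 0.087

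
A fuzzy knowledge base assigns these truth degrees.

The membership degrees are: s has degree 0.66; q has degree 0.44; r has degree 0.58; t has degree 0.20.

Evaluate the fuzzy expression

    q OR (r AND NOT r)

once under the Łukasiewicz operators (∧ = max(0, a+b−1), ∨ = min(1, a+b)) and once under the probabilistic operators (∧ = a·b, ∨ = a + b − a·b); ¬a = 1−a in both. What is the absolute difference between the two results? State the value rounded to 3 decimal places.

Under Łukasiewicz:
  NOT r = 1 − 0.58 = 0.42
  r AND NOT r = max(0, a+b−1) on (0.58, 0.42) = 0.00
  q OR (r AND NOT r) = min(1, a+b) on (0.44, 0.00) = 0.44
  → value = 0.4400
Under probabilistic:
  NOT r = 1 − 0.5800 = 0.4200
  r AND NOT r = a·b on (0.5800, 0.4200) = 0.2436
  q OR (r AND NOT r) = a + b − a·b on (0.4400, 0.2436) = 0.5764
  → value = 0.5764
|0.4400 − 0.5764| = 0.136

0.136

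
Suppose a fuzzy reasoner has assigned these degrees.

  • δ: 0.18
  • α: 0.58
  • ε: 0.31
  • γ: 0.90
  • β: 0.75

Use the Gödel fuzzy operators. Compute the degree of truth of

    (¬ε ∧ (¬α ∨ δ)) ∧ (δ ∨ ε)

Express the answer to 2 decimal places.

¬ε = 1 − 0.31 = 0.69
¬α = 1 − 0.58 = 0.42
¬α ∨ δ = max(a, b) on (0.42, 0.18) = 0.42
¬ε ∧ (¬α ∨ δ) = min(a, b) on (0.69, 0.42) = 0.42
δ ∨ ε = max(a, b) on (0.18, 0.31) = 0.31
(¬ε ∧ (¬α ∨ δ)) ∧ (δ ∨ ε) = min(a, b) on (0.42, 0.31) = 0.31

0.31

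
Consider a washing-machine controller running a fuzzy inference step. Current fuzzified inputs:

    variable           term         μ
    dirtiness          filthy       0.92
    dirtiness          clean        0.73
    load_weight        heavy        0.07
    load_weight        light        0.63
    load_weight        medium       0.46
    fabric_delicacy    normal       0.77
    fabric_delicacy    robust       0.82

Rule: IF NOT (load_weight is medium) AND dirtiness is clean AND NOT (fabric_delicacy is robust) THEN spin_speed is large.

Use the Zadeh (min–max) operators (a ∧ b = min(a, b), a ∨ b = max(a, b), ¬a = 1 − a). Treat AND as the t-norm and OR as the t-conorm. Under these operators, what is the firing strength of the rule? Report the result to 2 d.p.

firing strength: ¬medium=1−0.46=0.54, clean=0.73, ¬robust=1−0.82=0.18; AND[min(a, b)] → w = 0.18

0.18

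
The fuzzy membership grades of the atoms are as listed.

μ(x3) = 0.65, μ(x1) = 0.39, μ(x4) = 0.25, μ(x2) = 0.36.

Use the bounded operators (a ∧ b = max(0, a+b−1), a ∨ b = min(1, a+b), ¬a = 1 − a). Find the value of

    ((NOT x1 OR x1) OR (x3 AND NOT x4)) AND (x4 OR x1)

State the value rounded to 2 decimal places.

0.64

NOT x1 = 1 − 0.39 = 0.61
NOT x1 OR x1 = min(1, a+b) on (0.61, 0.39) = 1.00
NOT x4 = 1 − 0.25 = 0.75
x3 AND NOT x4 = max(0, a+b−1) on (0.65, 0.75) = 0.40
(NOT x1 OR x1) OR (x3 AND NOT x4) = min(1, a+b) on (1.00, 0.40) = 1.00
x4 OR x1 = min(1, a+b) on (0.25, 0.39) = 0.64
((NOT x1 OR x1) OR (x3 AND NOT x4)) AND (x4 OR x1) = max(0, a+b−1) on (1.00, 0.64) = 0.64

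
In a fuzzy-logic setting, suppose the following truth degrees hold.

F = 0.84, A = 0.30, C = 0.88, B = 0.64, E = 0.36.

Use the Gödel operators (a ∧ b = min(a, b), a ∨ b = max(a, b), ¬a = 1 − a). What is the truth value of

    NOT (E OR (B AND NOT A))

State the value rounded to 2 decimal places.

0.36

NOT A = 1 − 0.30 = 0.70
B AND NOT A = min(a, b) on (0.64, 0.70) = 0.64
E OR (B AND NOT A) = max(a, b) on (0.36, 0.64) = 0.64
NOT (E OR (B AND NOT A)) = 1 − 0.64 = 0.36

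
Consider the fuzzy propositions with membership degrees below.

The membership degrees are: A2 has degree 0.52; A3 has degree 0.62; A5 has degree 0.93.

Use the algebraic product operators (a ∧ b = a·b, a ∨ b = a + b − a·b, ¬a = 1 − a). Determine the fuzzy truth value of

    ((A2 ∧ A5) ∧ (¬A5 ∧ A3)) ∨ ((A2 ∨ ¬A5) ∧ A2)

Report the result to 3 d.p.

A2 ∧ A5 = a·b on (0.5200, 0.9300) = 0.4836
¬A5 = 1 − 0.9300 = 0.0700
¬A5 ∧ A3 = a·b on (0.0700, 0.6200) = 0.0434
(A2 ∧ A5) ∧ (¬A5 ∧ A3) = a·b on (0.4836, 0.0434) = 0.0210
¬A5 = 1 − 0.9300 = 0.0700
A2 ∨ ¬A5 = a + b − a·b on (0.5200, 0.0700) = 0.5536
(A2 ∨ ¬A5) ∧ A2 = a·b on (0.5536, 0.5200) = 0.2879
((A2 ∧ A5) ∧ (¬A5 ∧ A3)) ∨ ((A2 ∨ ¬A5) ∧ A2) = a + b − a·b on (0.0210, 0.2879) = 0.3028

0.303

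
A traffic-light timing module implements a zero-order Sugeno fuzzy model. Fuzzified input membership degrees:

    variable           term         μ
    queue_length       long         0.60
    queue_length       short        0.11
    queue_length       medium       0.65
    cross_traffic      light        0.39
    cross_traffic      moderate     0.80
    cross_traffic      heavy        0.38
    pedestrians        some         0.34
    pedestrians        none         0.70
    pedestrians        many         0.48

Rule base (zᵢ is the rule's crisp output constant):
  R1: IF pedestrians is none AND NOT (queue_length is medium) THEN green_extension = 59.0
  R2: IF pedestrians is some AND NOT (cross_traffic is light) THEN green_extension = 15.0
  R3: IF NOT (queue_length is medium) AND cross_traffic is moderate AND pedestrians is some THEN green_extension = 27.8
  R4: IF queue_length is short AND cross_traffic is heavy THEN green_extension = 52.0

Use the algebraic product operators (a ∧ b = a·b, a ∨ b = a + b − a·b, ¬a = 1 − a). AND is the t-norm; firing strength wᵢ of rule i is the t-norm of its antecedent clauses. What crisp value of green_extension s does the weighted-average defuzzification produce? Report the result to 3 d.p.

R1 (z=59.0): none=0.70, ¬medium=1−0.65=0.35; AND[a·b] → w = 0.2450
R2 (z=15.0): some=0.34, ¬light=1−0.39=0.61; AND[a·b] → w = 0.2074
R3 (z=27.8): ¬medium=1−0.65=0.35, moderate=0.80, some=0.34; AND[a·b] → w = 0.0952
R4 (z=52.0): short=0.11, heavy=0.38; AND[a·b] → w = 0.0418
Weighted average = (0.2450·59.0 + 0.2074·15.0 + 0.0952·27.8 + 0.0418·52.0) / (0.2450 + 0.2074 + 0.0952 + 0.0418)
  = 22.3862 / 0.5894 = 37.981

37.981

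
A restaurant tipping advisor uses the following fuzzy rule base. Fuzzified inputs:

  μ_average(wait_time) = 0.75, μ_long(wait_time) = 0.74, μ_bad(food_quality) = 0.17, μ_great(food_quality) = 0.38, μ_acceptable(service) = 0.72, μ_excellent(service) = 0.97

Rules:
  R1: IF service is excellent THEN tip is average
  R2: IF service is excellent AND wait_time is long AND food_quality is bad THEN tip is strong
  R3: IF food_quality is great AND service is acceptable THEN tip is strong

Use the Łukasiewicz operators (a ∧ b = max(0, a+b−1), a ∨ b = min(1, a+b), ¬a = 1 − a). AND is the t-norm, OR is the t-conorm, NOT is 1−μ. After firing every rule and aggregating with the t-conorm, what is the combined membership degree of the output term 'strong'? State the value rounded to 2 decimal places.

R1: excellent=0.97 → w = 0.97
R2: excellent=0.97, long=0.74, bad=0.17; AND[max(0, a+b−1)] → w = 0.00
R3: great=0.38, acceptable=0.72; AND[max(0, a+b−1)] → w = 0.10
Rules with consequent 'strong': {R2, R3} → strengths 0.00, 0.10
Aggregate via t-conorm [min(1, a+b)]: 0.10

0.10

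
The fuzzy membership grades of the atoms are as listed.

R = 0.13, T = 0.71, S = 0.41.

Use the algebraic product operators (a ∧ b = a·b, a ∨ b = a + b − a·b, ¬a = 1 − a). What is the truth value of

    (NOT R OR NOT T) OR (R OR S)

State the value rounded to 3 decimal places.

0.953

NOT R = 1 − 0.1300 = 0.8700
NOT T = 1 − 0.7100 = 0.2900
NOT R OR NOT T = a + b − a·b on (0.8700, 0.2900) = 0.9077
R OR S = a + b − a·b on (0.1300, 0.4100) = 0.4867
(NOT R OR NOT T) OR (R OR S) = a + b − a·b on (0.9077, 0.4867) = 0.9526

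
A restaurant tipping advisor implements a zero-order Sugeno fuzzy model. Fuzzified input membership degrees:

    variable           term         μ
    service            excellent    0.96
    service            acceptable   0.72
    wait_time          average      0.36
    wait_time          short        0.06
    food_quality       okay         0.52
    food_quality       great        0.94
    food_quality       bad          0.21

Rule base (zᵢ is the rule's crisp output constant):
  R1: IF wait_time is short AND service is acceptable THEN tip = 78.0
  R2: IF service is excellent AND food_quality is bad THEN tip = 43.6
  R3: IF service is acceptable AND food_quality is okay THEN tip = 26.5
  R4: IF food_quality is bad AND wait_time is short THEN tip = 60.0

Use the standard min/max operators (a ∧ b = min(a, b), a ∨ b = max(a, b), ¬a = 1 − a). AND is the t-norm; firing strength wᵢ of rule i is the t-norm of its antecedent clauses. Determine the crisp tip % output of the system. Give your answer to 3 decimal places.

36.725

R1 (z=78.0): short=0.06, acceptable=0.72; AND[min(a, b)] → w = 0.06
R2 (z=43.6): excellent=0.96, bad=0.21; AND[min(a, b)] → w = 0.21
R3 (z=26.5): acceptable=0.72, okay=0.52; AND[min(a, b)] → w = 0.52
R4 (z=60.0): bad=0.21, short=0.06; AND[min(a, b)] → w = 0.06
Weighted average = (0.06·78.0 + 0.21·43.6 + 0.52·26.5 + 0.06·60.0) / (0.06 + 0.21 + 0.52 + 0.06)
  = 31.2160 / 0.8500 = 36.725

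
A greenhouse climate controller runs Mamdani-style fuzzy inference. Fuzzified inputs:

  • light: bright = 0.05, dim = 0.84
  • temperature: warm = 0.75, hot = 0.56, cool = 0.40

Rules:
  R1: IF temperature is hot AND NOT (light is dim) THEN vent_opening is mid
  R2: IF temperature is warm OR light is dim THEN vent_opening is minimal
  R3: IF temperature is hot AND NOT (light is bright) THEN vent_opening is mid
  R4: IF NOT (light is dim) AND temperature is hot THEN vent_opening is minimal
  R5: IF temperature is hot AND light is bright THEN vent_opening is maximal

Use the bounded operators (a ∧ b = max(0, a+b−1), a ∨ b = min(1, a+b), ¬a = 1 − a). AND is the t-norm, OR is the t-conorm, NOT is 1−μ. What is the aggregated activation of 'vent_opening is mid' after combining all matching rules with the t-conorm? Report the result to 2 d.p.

R1: hot=0.56, ¬dim=1−0.84=0.16; AND[max(0, a+b−1)] → w = 0.00
R2: warm=0.75, dim=0.84; OR[min(1, a+b)] → w = 1.00
R3: hot=0.56, ¬bright=1−0.05=0.95; AND[max(0, a+b−1)] → w = 0.51
R4: ¬dim=1−0.84=0.16, hot=0.56; AND[max(0, a+b−1)] → w = 0.00
R5: hot=0.56, bright=0.05; AND[max(0, a+b−1)] → w = 0.00
Rules with consequent 'mid': {R1, R3} → strengths 0.00, 0.51
Aggregate via t-conorm [min(1, a+b)]: 0.51

0.51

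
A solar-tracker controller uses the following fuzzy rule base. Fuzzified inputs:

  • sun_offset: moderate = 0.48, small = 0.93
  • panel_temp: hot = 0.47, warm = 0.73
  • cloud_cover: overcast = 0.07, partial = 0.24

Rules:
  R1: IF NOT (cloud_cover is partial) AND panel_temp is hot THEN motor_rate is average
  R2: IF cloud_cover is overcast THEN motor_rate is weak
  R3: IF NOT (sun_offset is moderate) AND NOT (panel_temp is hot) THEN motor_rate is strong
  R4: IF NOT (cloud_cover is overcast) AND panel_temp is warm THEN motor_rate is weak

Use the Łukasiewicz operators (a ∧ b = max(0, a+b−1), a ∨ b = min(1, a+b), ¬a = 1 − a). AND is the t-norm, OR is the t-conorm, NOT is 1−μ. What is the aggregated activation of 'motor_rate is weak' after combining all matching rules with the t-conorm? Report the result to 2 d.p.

0.73

R1: ¬partial=1−0.24=0.76, hot=0.47; AND[max(0, a+b−1)] → w = 0.23
R2: overcast=0.07 → w = 0.07
R3: ¬moderate=1−0.48=0.52, ¬hot=1−0.47=0.53; AND[max(0, a+b−1)] → w = 0.05
R4: ¬overcast=1−0.07=0.93, warm=0.73; AND[max(0, a+b−1)] → w = 0.66
Rules with consequent 'weak': {R2, R4} → strengths 0.07, 0.66
Aggregate via t-conorm [min(1, a+b)]: 0.73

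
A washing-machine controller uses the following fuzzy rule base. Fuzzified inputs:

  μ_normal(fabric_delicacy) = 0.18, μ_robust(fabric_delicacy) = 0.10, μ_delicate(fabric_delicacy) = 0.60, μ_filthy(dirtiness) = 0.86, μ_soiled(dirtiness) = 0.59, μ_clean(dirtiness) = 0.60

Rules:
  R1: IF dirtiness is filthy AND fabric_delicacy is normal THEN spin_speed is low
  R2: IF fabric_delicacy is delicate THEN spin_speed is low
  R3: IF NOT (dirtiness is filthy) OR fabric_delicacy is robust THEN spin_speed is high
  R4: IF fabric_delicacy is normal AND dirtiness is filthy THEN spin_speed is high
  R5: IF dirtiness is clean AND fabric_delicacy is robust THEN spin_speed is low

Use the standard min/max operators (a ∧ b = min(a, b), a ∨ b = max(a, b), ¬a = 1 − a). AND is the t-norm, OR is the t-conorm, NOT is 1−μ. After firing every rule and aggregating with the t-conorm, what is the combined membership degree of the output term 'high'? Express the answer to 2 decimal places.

0.18

R1: filthy=0.86, normal=0.18; AND[min(a, b)] → w = 0.18
R2: delicate=0.60 → w = 0.60
R3: ¬filthy=1−0.86=0.14, robust=0.10; OR[max(a, b)] → w = 0.14
R4: normal=0.18, filthy=0.86; AND[min(a, b)] → w = 0.18
R5: clean=0.60, robust=0.10; AND[min(a, b)] → w = 0.10
Rules with consequent 'high': {R3, R4} → strengths 0.14, 0.18
Aggregate via t-conorm [max(a, b)]: 0.18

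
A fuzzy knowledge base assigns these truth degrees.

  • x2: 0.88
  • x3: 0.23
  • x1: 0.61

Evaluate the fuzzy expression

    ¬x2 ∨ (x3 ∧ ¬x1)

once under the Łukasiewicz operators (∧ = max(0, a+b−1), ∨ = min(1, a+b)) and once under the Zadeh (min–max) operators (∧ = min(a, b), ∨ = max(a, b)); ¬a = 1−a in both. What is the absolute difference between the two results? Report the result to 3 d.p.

Under Łukasiewicz:
  ¬x2 = 1 − 0.88 = 0.12
  ¬x1 = 1 − 0.61 = 0.39
  x3 ∧ ¬x1 = max(0, a+b−1) on (0.23, 0.39) = 0.00
  ¬x2 ∨ (x3 ∧ ¬x1) = min(1, a+b) on (0.12, 0.00) = 0.12
  → value = 0.1200
Under Zadeh (min–max):
  ¬x2 = 1 − 0.88 = 0.12
  ¬x1 = 1 − 0.61 = 0.39
  x3 ∧ ¬x1 = min(a, b) on (0.23, 0.39) = 0.23
  ¬x2 ∨ (x3 ∧ ¬x1) = max(a, b) on (0.12, 0.23) = 0.23
  → value = 0.2300
|0.1200 − 0.2300| = 0.110

0.110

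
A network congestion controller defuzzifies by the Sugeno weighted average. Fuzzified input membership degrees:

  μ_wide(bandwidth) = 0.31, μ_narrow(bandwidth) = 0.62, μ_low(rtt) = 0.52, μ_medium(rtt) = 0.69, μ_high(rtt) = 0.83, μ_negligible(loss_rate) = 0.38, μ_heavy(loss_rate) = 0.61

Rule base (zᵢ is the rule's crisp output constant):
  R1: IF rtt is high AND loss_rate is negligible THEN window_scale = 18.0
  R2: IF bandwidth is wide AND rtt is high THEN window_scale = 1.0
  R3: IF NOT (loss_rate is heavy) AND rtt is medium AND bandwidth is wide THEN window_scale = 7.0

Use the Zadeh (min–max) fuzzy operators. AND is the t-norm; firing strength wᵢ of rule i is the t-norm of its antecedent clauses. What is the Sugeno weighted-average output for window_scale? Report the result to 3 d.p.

R1 (z=18.0): high=0.83, negligible=0.38; AND[min(a, b)] → w = 0.38
R2 (z=1.0): wide=0.31, high=0.83; AND[min(a, b)] → w = 0.31
R3 (z=7.0): ¬heavy=1−0.61=0.39, medium=0.69, wide=0.31; AND[min(a, b)] → w = 0.31
Weighted average = (0.38·18.0 + 0.31·1.0 + 0.31·7.0) / (0.38 + 0.31 + 0.31)
  = 9.3200 / 1.0000 = 9.320

9.320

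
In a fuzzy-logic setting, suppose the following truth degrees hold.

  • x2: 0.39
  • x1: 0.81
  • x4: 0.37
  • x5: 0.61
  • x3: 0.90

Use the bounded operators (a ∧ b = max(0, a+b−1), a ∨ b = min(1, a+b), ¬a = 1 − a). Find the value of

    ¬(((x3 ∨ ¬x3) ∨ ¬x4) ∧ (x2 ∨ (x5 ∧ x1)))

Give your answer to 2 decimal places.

¬x3 = 1 − 0.90 = 0.10
x3 ∨ ¬x3 = min(1, a+b) on (0.90, 0.10) = 1.00
¬x4 = 1 − 0.37 = 0.63
(x3 ∨ ¬x3) ∨ ¬x4 = min(1, a+b) on (1.00, 0.63) = 1.00
x5 ∧ x1 = max(0, a+b−1) on (0.61, 0.81) = 0.42
x2 ∨ (x5 ∧ x1) = min(1, a+b) on (0.39, 0.42) = 0.81
((x3 ∨ ¬x3) ∨ ¬x4) ∧ (x2 ∨ (x5 ∧ x1)) = max(0, a+b−1) on (1.00, 0.81) = 0.81
¬(((x3 ∨ ¬x3) ∨ ¬x4) ∧ (x2 ∨ (x5 ∧ x1))) = 1 − 0.81 = 0.19

0.19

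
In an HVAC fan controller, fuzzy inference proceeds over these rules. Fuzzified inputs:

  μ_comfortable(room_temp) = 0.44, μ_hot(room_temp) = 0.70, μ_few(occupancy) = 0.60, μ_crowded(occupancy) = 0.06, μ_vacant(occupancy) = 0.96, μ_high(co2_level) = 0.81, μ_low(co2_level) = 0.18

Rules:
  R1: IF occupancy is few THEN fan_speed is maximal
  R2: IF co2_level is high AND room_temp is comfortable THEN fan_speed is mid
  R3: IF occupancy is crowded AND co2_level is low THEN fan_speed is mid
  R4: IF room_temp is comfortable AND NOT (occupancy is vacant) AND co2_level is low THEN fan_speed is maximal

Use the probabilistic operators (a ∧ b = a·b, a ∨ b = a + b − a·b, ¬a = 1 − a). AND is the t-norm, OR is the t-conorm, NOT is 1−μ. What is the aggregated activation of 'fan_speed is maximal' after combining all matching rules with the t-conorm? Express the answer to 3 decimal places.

0.601

R1: few=0.60 → w = 0.6000
R2: high=0.81, comfortable=0.44; AND[a·b] → w = 0.3564
R3: crowded=0.06, low=0.18; AND[a·b] → w = 0.0108
R4: comfortable=0.44, ¬vacant=1−0.96=0.04, low=0.18; AND[a·b] → w = 0.0032
Rules with consequent 'maximal': {R1, R4} → strengths 0.6000, 0.0032
Aggregate via t-conorm [a + b − a·b]: 0.6013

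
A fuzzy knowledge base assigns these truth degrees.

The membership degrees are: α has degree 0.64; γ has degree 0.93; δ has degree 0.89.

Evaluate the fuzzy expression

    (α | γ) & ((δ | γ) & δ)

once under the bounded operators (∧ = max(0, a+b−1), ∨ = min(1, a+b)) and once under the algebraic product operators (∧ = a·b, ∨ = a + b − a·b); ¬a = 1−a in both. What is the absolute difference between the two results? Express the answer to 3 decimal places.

0.029

Under bounded:
  α | γ = min(1, a+b) on (0.64, 0.93) = 1.00
  δ | γ = min(1, a+b) on (0.89, 0.93) = 1.00
  (δ | γ) & δ = max(0, a+b−1) on (1.00, 0.89) = 0.89
  (α | γ) & ((δ | γ) & δ) = max(0, a+b−1) on (1.00, 0.89) = 0.89
  → value = 0.8900
Under algebraic product:
  α | γ = a + b − a·b on (0.6400, 0.9300) = 0.9748
  δ | γ = a + b − a·b on (0.8900, 0.9300) = 0.9923
  (δ | γ) & δ = a·b on (0.9923, 0.8900) = 0.8831
  (α | γ) & ((δ | γ) & δ) = a·b on (0.9748, 0.8831) = 0.8609
  → value = 0.8609
|0.8900 − 0.8609| = 0.029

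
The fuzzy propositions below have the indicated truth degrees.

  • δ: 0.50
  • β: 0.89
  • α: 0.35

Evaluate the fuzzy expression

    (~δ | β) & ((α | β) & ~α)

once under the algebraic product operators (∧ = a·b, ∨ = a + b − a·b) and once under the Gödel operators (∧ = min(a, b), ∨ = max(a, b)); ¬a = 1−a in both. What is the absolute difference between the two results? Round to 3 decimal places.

0.080

Under algebraic product:
  ~δ = 1 − 0.5000 = 0.5000
  ~δ | β = a + b − a·b on (0.5000, 0.8900) = 0.9450
  α | β = a + b − a·b on (0.3500, 0.8900) = 0.9285
  ~α = 1 − 0.3500 = 0.6500
  (α | β) & ~α = a·b on (0.9285, 0.6500) = 0.6035
  (~δ | β) & ((α | β) & ~α) = a·b on (0.9450, 0.6035) = 0.5703
  → value = 0.5703
Under Gödel:
  ~δ = 1 − 0.50 = 0.50
  ~δ | β = max(a, b) on (0.50, 0.89) = 0.89
  α | β = max(a, b) on (0.35, 0.89) = 0.89
  ~α = 1 − 0.35 = 0.65
  (α | β) & ~α = min(a, b) on (0.89, 0.65) = 0.65
  (~δ | β) & ((α | β) & ~α) = min(a, b) on (0.89, 0.65) = 0.65
  → value = 0.6500
|0.5703 − 0.6500| = 0.080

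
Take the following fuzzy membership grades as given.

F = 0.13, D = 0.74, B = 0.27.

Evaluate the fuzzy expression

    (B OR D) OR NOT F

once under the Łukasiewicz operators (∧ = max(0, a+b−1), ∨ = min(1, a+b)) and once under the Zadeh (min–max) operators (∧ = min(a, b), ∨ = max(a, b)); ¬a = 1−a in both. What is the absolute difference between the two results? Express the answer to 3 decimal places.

0.130

Under Łukasiewicz:
  B OR D = min(1, a+b) on (0.27, 0.74) = 1.00
  NOT F = 1 − 0.13 = 0.87
  (B OR D) OR NOT F = min(1, a+b) on (1.00, 0.87) = 1.00
  → value = 1.0000
Under Zadeh (min–max):
  B OR D = max(a, b) on (0.27, 0.74) = 0.74
  NOT F = 1 − 0.13 = 0.87
  (B OR D) OR NOT F = max(a, b) on (0.74, 0.87) = 0.87
  → value = 0.8700
|1.0000 − 0.8700| = 0.130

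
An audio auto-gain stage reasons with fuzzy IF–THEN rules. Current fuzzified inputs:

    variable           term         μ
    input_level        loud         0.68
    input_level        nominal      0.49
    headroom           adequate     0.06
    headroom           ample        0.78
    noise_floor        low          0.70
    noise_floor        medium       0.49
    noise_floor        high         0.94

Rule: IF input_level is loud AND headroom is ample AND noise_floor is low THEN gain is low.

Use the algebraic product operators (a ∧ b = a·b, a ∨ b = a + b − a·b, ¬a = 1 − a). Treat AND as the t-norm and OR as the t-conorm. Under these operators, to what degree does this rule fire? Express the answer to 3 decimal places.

firing strength: loud=0.68, ample=0.78, low=0.70; AND[a·b] → w = 0.3713

0.371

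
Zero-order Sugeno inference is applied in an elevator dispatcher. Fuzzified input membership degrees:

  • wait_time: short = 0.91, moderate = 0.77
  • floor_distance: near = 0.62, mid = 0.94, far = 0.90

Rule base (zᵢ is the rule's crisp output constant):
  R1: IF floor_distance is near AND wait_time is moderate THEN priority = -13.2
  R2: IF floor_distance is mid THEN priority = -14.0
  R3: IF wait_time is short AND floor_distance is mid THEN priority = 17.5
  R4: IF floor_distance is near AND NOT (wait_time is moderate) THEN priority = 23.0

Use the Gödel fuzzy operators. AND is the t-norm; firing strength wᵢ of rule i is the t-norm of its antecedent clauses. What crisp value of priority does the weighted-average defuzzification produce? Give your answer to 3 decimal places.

-0.048

R1 (z=-13.2): near=0.62, moderate=0.77; AND[min(a, b)] → w = 0.62
R2 (z=-14.0): mid=0.94 → w = 0.94
R3 (z=17.5): short=0.91, mid=0.94; AND[min(a, b)] → w = 0.91
R4 (z=23.0): near=0.62, ¬moderate=1−0.77=0.23; AND[min(a, b)] → w = 0.23
Weighted average = (0.62·-13.2 + 0.94·-14.0 + 0.91·17.5 + 0.23·23.0) / (0.62 + 0.94 + 0.91 + 0.23)
  = -0.1290 / 2.7000 = -0.048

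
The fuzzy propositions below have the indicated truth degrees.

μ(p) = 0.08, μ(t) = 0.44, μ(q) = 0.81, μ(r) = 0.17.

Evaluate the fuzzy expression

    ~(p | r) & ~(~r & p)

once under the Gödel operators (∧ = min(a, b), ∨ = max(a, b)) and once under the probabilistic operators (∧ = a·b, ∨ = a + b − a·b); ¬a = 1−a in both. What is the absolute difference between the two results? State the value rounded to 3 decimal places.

Under Gödel:
  p | r = max(a, b) on (0.08, 0.17) = 0.17
  ~(p | r) = 1 − 0.17 = 0.83
  ~r = 1 − 0.17 = 0.83
  ~r & p = min(a, b) on (0.83, 0.08) = 0.08
  ~(~r & p) = 1 − 0.08 = 0.92
  ~(p | r) & ~(~r & p) = min(a, b) on (0.83, 0.92) = 0.83
  → value = 0.8300
Under probabilistic:
  p | r = a + b − a·b on (0.0800, 0.1700) = 0.2364
  ~(p | r) = 1 − 0.2364 = 0.7636
  ~r = 1 − 0.1700 = 0.8300
  ~r & p = a·b on (0.8300, 0.0800) = 0.0664
  ~(~r & p) = 1 − 0.0664 = 0.9336
  ~(p | r) & ~(~r & p) = a·b on (0.7636, 0.9336) = 0.7129
  → value = 0.7129
|0.8300 − 0.7129| = 0.117

0.117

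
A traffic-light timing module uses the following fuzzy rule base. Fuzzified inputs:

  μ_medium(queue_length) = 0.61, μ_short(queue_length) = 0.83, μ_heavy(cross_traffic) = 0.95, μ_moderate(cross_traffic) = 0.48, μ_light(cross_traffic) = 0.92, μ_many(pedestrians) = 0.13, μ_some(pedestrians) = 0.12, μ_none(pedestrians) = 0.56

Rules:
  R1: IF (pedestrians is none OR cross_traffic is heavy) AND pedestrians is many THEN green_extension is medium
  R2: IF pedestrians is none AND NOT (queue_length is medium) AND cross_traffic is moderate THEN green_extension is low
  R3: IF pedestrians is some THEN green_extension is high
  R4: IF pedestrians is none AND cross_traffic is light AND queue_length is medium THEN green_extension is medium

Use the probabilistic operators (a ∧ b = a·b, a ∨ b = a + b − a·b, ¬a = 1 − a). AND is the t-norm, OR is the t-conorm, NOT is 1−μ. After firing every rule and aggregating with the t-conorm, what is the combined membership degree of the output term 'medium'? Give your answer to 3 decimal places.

0.401

R1: (none=0.56 OR heavy=0.95) = 0.9780; AND[a·b] with many=0.13 → w = 0.1271
R2: none=0.56, ¬medium=1−0.61=0.39, moderate=0.48; AND[a·b] → w = 0.1048
R3: some=0.12 → w = 0.1200
R4: none=0.56, light=0.92, medium=0.61; AND[a·b] → w = 0.3143
Rules with consequent 'medium': {R1, R4} → strengths 0.1271, 0.3143
Aggregate via t-conorm [a + b − a·b]: 0.4015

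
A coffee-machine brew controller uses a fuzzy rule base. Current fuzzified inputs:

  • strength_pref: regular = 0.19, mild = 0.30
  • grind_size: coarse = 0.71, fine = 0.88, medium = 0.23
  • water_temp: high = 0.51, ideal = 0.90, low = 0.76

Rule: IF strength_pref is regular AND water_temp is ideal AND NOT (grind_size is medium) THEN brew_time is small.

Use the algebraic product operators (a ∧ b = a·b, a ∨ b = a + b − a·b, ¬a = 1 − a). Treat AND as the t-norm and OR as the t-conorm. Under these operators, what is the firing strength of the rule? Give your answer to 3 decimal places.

firing strength: regular=0.19, ideal=0.90, ¬medium=1−0.23=0.77; AND[a·b] → w = 0.1317

0.132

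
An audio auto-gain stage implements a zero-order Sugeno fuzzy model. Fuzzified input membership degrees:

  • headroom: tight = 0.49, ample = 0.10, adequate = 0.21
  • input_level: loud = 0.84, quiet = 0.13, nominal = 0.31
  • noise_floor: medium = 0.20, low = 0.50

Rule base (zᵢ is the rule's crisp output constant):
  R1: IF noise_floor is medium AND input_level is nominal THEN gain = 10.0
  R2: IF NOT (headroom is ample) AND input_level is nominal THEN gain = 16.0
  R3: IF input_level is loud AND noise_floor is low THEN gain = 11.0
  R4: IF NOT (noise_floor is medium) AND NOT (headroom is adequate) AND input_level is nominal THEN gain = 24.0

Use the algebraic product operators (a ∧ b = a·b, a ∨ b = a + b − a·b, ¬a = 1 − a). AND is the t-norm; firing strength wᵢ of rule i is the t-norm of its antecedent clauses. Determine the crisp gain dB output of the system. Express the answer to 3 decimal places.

15.055

R1 (z=10.0): medium=0.20, nominal=0.31; AND[a·b] → w = 0.0620
R2 (z=16.0): ¬ample=1−0.10=0.90, nominal=0.31; AND[a·b] → w = 0.2790
R3 (z=11.0): loud=0.84, low=0.50; AND[a·b] → w = 0.4200
R4 (z=24.0): ¬medium=1−0.20=0.80, ¬adequate=1−0.21=0.79, nominal=0.31; AND[a·b] → w = 0.1959
Weighted average = (0.0620·10.0 + 0.2790·16.0 + 0.4200·11.0 + 0.1959·24.0) / (0.0620 + 0.2790 + 0.4200 + 0.1959)
  = 14.4061 / 0.9569 = 15.055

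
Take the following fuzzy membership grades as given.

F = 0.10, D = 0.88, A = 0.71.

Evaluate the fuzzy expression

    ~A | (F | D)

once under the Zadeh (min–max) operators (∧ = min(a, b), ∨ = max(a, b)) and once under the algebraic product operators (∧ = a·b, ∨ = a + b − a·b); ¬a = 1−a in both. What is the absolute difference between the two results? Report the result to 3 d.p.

0.043

Under Zadeh (min–max):
  ~A = 1 − 0.71 = 0.29
  F | D = max(a, b) on (0.10, 0.88) = 0.88
  ~A | (F | D) = max(a, b) on (0.29, 0.88) = 0.88
  → value = 0.8800
Under algebraic product:
  ~A = 1 − 0.7100 = 0.2900
  F | D = a + b − a·b on (0.1000, 0.8800) = 0.8920
  ~A | (F | D) = a + b − a·b on (0.2900, 0.8920) = 0.9233
  → value = 0.9233
|0.8800 − 0.9233| = 0.043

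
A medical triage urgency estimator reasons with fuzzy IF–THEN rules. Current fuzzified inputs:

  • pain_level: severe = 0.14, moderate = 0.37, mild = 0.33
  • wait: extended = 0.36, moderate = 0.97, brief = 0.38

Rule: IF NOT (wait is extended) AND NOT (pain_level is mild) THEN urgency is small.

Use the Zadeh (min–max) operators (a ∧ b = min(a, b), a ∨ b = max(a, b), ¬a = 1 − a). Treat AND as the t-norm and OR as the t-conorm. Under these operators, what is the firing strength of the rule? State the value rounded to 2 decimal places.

firing strength: ¬extended=1−0.36=0.64, ¬mild=1−0.33=0.67; AND[min(a, b)] → w = 0.64

0.64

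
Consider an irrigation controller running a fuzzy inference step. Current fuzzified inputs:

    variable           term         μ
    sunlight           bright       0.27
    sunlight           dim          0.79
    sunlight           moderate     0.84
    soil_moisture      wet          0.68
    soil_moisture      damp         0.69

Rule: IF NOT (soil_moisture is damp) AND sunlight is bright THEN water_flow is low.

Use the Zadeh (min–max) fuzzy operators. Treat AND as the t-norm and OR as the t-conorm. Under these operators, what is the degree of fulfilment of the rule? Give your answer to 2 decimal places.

firing strength: ¬damp=1−0.69=0.31, bright=0.27; AND[min(a, b)] → w = 0.27

0.27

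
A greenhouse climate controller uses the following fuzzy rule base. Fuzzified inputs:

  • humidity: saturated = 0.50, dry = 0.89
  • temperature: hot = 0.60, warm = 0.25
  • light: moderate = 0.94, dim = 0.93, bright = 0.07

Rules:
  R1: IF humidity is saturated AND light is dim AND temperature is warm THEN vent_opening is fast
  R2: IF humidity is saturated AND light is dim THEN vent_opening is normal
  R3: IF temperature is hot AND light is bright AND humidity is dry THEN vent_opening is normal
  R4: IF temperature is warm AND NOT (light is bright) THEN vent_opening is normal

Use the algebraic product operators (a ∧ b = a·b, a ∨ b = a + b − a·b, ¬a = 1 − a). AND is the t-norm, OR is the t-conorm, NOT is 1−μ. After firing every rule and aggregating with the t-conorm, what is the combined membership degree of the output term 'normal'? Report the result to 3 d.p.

R1: saturated=0.50, dim=0.93, warm=0.25; AND[a·b] → w = 0.1163
R2: saturated=0.50, dim=0.93; AND[a·b] → w = 0.4650
R3: hot=0.60, bright=0.07, dry=0.89; AND[a·b] → w = 0.0374
R4: warm=0.25, ¬bright=1−0.07=0.93; AND[a·b] → w = 0.2325
Rules with consequent 'normal': {R2, R3, R4} → strengths 0.4650, 0.0374, 0.2325
Aggregate via t-conorm [a + b − a·b]: 0.6047

0.605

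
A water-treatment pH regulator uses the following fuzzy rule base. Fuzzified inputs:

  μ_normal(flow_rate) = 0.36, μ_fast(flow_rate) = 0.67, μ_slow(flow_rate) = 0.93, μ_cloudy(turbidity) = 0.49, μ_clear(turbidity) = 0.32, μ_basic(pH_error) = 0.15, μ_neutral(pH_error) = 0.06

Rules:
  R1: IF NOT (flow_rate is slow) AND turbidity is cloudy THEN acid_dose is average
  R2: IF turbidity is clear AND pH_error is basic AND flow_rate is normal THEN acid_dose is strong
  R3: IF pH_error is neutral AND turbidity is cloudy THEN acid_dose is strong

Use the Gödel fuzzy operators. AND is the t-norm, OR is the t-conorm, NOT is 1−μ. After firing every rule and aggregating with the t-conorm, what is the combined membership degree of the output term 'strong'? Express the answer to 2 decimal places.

0.15

R1: ¬slow=1−0.93=0.07, cloudy=0.49; AND[min(a, b)] → w = 0.07
R2: clear=0.32, basic=0.15, normal=0.36; AND[min(a, b)] → w = 0.15
R3: neutral=0.06, cloudy=0.49; AND[min(a, b)] → w = 0.06
Rules with consequent 'strong': {R2, R3} → strengths 0.15, 0.06
Aggregate via t-conorm [max(a, b)]: 0.15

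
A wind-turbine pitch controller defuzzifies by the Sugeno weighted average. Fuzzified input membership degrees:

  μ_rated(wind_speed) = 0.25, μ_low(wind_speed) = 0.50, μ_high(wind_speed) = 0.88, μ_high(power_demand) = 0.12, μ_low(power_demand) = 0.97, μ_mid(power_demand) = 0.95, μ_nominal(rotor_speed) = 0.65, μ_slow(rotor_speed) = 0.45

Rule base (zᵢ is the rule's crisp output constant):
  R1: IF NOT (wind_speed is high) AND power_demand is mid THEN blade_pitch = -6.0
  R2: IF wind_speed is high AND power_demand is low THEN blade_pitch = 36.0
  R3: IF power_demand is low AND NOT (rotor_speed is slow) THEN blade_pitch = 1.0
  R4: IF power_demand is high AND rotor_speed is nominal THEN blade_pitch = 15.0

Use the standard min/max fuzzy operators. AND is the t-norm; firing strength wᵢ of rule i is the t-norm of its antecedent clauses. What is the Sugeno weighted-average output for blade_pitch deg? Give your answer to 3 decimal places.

R1 (z=-6.0): ¬high=1−0.88=0.12, mid=0.95; AND[min(a, b)] → w = 0.12
R2 (z=36.0): high=0.88, low=0.97; AND[min(a, b)] → w = 0.88
R3 (z=1.0): low=0.97, ¬slow=1−0.45=0.55; AND[min(a, b)] → w = 0.55
R4 (z=15.0): high=0.12, nominal=0.65; AND[min(a, b)] → w = 0.12
Weighted average = (0.12·-6.0 + 0.88·36.0 + 0.55·1.0 + 0.12·15.0) / (0.12 + 0.88 + 0.55 + 0.12)
  = 33.3100 / 1.6700 = 19.946

19.946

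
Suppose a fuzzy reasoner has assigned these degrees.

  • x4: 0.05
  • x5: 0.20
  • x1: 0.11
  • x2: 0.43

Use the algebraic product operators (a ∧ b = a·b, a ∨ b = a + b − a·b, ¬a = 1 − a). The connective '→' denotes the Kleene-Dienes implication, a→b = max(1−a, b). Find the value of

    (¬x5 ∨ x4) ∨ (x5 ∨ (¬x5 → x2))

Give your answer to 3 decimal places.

0.913

¬x5 = 1 − 0.2000 = 0.8000
¬x5 ∨ x4 = a + b − a·b on (0.8000, 0.0500) = 0.8100
¬x5 = 1 − 0.2000 = 0.8000
¬x5 → x2  [Kleene-Dienes: max(1−a, b)] with a=0.8000, b=0.4300 → 0.4300
x5 ∨ (¬x5 → x2) = a + b − a·b on (0.2000, 0.4300) = 0.5440
(¬x5 ∨ x4) ∨ (x5 ∨ (¬x5 → x2)) = a + b − a·b on (0.8100, 0.5440) = 0.9134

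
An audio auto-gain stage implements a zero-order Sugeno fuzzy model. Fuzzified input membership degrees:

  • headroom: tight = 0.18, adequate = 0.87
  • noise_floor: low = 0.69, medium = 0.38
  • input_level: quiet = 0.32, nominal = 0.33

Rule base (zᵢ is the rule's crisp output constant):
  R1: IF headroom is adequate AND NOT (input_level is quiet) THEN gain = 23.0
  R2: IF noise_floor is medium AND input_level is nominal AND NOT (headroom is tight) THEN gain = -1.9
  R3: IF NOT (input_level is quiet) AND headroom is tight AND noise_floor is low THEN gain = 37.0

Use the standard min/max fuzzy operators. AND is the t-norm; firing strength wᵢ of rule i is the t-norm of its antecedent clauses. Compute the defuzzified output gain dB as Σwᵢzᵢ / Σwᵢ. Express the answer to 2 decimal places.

R1 (z=23.0): adequate=0.87, ¬quiet=1−0.32=0.68; AND[min(a, b)] → w = 0.68
R2 (z=-1.9): medium=0.38, nominal=0.33, ¬tight=1−0.18=0.82; AND[min(a, b)] → w = 0.33
R3 (z=37.0): ¬quiet=1−0.32=0.68, tight=0.18, low=0.69; AND[min(a, b)] → w = 0.18
Weighted average = (0.68·23.0 + 0.33·-1.9 + 0.18·37.0) / (0.68 + 0.33 + 0.18)
  = 21.6730 / 1.1900 = 18.21

18.21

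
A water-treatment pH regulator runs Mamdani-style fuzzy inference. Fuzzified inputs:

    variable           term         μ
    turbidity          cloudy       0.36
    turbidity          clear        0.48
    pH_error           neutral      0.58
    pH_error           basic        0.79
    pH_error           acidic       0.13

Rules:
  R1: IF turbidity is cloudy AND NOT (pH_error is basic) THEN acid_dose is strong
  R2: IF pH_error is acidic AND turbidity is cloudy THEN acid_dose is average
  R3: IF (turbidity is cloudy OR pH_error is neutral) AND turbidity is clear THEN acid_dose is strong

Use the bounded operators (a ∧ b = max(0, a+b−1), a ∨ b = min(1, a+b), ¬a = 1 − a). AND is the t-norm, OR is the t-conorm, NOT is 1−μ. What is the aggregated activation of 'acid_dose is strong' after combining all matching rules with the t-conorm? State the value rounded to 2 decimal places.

0.42

R1: cloudy=0.36, ¬basic=1−0.79=0.21; AND[max(0, a+b−1)] → w = 0.00
R2: acidic=0.13, cloudy=0.36; AND[max(0, a+b−1)] → w = 0.00
R3: (cloudy=0.36 OR neutral=0.58) = 0.94; AND[max(0, a+b−1)] with clear=0.48 → w = 0.42
Rules with consequent 'strong': {R1, R3} → strengths 0.00, 0.42
Aggregate via t-conorm [min(1, a+b)]: 0.42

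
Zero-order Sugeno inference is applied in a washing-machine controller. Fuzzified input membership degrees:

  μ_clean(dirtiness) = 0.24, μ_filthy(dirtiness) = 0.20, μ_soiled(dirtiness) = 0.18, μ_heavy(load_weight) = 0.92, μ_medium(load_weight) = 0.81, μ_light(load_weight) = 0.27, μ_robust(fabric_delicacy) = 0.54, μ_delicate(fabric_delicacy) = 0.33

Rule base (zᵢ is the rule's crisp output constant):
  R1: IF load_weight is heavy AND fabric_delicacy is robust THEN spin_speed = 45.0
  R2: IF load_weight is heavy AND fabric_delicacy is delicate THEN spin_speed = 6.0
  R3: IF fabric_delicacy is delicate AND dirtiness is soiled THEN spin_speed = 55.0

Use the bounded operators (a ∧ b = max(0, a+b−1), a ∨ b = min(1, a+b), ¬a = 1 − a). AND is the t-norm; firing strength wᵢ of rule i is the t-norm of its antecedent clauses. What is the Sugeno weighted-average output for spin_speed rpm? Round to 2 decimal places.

R1 (z=45.0): heavy=0.92, robust=0.54; AND[max(0, a+b−1)] → w = 0.46
R2 (z=6.0): heavy=0.92, delicate=0.33; AND[max(0, a+b−1)] → w = 0.25
R3 (z=55.0): delicate=0.33, soiled=0.18; AND[max(0, a+b−1)] → w = 0.00
Weighted average = (0.46·45.0 + 0.25·6.0 + 0.00·55.0) / (0.46 + 0.25 + 0.00)
  = 22.2000 / 0.7100 = 31.27

31.27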